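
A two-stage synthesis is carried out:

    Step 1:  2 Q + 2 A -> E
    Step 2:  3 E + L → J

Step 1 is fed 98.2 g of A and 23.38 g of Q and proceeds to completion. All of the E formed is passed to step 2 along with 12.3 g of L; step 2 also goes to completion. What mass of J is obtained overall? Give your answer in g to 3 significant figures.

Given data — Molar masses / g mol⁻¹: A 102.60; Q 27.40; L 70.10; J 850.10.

Step 1:
n(A) = 98.20 / 102.60 = 0.9571 mol
n(Q) = 23.38 / 27.40 = 0.8533 mol
n/ν → A: 0.4786, Q: 0.4267; Q is limiting.
n(E) produced = (1/2) × 0.8533 = 0.4267 mol
Step 2:
n(E) available = 0.4267 mol
n(L) = 12.30 / 70.10 = 0.1755 mol
n/ν → E: 0.1422, L: 0.1755; E is limiting.
n(J) = (1/3) × 0.4267 = 0.1422 mol
mass = 0.1422 × 850.10 = 120.9 g

121 g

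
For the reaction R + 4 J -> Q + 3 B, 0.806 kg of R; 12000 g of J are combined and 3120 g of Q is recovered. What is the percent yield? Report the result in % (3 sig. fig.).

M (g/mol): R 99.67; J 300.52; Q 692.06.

n(R) = 0.8060×1000 / 99.67 = 8.087 mol
n(J) = 12000 / 300.52 = 39.93 mol
n/ν → R: 8.087, J: 9.983; R is limiting.
theoretical n(Q) = (1/1) × 8.087 = 8.087 mol → 5597 g
% yield = 3120 / 5597 × 100 = 55.74 %

55.7 %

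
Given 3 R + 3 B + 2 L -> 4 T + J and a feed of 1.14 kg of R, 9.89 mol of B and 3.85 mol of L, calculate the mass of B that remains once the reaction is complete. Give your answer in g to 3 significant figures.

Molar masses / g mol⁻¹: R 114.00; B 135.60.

n(R) = 1.140×1000 / 114.00 = 10.00 mol
n(B) = 9.890 mol
n(L) = 3.850 mol
n/ν for R = 10.00/3 = 3.333
n/ν for B = 9.890/3 = 3.297
n/ν for L = 3.850/2 = 1.925
Smallest n/ν is L → limiting reagent.
B consumed = (3/2) × 3.850 = 5.775 mol
B remaining = 9.890 − 5.775 = 4.115 mol
mass = 4.115 × 135.60 = 558.0 g

558 g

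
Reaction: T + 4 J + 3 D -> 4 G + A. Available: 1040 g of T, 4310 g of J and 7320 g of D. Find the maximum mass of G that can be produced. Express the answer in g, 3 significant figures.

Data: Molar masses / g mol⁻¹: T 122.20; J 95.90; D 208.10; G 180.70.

6150 g

n(T) = 1040 / 122.20 = 8.511 mol
n(J) = 4310 / 95.90 = 44.94 mol
n(D) = 7320 / 208.10 = 35.18 mol
n/ν for T = 8.511/1 = 8.511
n/ν for J = 44.94/4 = 11.24
n/ν for D = 35.18/3 = 11.73
Smallest n/ν is T → limiting reagent.
n(G) = (4/1) × 8.511 = 34.04 mol
mass = 34.04 × 180.70 = 6151 g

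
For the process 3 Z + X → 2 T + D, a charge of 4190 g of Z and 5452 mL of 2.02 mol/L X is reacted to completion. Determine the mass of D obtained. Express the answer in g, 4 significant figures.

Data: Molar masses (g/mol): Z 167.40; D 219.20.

n(Z) = 4190 / 167.40 = 25.03 mol
n(X) = 2.02 × 5452/1000 = 11.01 mol
n/ν → Z: 8.343, X: 11.01; Z is limiting.
n(D) = (1/3) × 25.03 = 8.343 mol
mass = 8.343 × 219.20 = 1829 g

1829 g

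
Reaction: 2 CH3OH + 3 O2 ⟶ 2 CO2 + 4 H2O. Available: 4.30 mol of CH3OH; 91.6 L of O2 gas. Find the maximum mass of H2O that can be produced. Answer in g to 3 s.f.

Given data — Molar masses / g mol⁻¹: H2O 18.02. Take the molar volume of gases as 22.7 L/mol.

n(CH3OH) = 4.300 mol
n(O2) = 91.60 / 22.7 = 4.035 mol
n/ν → CH3OH: 2.150, O2: 1.345; O2 is limiting.
n(H2O) = (4/3) × 4.035 = 5.380 mol
mass = 5.380 × 18.02 = 96.95 g

97.0 g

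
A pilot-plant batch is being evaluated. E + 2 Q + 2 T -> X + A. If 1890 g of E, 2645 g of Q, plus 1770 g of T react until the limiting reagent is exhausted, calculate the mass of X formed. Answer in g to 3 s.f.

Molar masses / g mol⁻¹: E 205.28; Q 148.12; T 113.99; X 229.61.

1780 g

n(E) = 1890 / 205.28 = 9.207 mol
n(Q) = 2645 / 148.12 = 17.86 mol
n(T) = 1770 / 113.99 = 15.53 mol
n/ν for E = 9.207/1 = 9.207
n/ν for Q = 17.86/2 = 8.930
n/ν for T = 15.53/2 = 7.765
Smallest n/ν is T → limiting reagent.
n(X) = (1/2) × 15.53 = 7.765 mol
mass = 7.765 × 229.61 = 1783 g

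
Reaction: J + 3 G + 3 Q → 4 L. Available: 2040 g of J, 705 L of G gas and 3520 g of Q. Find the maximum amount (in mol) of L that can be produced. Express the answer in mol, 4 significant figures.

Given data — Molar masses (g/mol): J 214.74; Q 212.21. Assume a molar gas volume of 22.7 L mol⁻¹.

22.12 mol

n(J) = 2040 / 214.74 = 9.500 mol
n(G) = 705.0 / 22.7 = 31.06 mol
n(Q) = 3520 / 212.21 = 16.59 mol
n/ν for J = 9.500/1 = 9.500
n/ν for G = 31.06/3 = 10.35
n/ν for Q = 16.59/3 = 5.530
Smallest n/ν is Q → limiting reagent.
n(L) = (4/3) × 16.59 = 22.12 mol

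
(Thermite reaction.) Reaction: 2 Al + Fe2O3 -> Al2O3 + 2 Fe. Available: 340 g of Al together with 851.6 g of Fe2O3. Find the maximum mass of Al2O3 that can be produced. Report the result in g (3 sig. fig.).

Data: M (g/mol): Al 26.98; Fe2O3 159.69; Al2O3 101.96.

544 g

n(Al) = 340.0 / 26.98 = 12.60 mol
n(Fe2O3) = 851.6 / 159.69 = 5.333 mol
n/ν → Al: 6.300, Fe2O3: 5.333; Fe2O3 is limiting.
n(Al2O3) = (1/1) × 5.333 = 5.333 mol
mass = 5.333 × 101.96 = 543.8 g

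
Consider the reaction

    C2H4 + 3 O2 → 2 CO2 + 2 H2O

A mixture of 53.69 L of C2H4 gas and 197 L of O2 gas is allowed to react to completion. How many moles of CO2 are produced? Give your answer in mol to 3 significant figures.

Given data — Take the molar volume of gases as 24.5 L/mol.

n(C2H4) = 53.69 / 24.5 = 2.191 mol
n(O2) = 197.0 / 24.5 = 8.041 mol
n/ν → C2H4: 2.191, O2: 2.680; C2H4 is limiting.
n(CO2) = (2/1) × 2.191 = 4.382 mol

4.38 mol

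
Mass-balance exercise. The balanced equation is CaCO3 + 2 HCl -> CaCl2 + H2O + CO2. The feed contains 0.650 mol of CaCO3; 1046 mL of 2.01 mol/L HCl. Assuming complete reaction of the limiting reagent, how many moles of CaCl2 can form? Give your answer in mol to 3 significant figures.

0.650 mol

n(CaCO3) = 0.6500 mol
n(HCl) = 2.01 × 1046/1000 = 2.102 mol
n/ν for CaCO3 = 0.6500/1 = 0.6500
n/ν for HCl = 2.102/2 = 1.051
Smallest n/ν is CaCO3 → limiting reagent.
n(CaCl2) = (1/1) × 0.6500 = 0.6500 mol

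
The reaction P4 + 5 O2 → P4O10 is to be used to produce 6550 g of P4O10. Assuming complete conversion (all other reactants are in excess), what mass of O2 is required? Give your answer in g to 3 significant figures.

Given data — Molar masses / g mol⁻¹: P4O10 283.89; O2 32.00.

n(P4O10) = 6550 / 283.89 = 23.07 mol
n(O2) = (5/1) × 23.07 = 115.4 mol
mass = 115.4 × 32.00 = 3693 g

3690 g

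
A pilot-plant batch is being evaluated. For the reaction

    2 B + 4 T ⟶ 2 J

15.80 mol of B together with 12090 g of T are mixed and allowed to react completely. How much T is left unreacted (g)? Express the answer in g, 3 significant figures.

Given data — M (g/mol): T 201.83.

n(B) = 15.80 mol
n(T) = 12090 / 201.83 = 59.90 mol
n/ν → B: 7.900, T: 14.98; B is limiting.
T consumed = (4/2) × 15.80 = 31.60 mol
T remaining = 59.90 − 31.60 = 28.30 mol
mass = 28.30 × 201.83 = 5712 g

5710 g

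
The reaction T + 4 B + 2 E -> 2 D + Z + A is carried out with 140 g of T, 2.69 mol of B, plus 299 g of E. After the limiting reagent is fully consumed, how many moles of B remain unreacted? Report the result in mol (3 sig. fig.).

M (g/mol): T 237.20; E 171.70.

n(T) = 140.0 / 237.20 = 0.5902 mol
n(B) = 2.690 mol
n(E) = 299.0 / 171.70 = 1.741 mol
n/ν → T: 0.5902, B: 0.6725, E: 0.8705; T is limiting.
B consumed = (4/1) × 0.5902 = 2.361 mol
B remaining = 2.690 − 2.361 = 0.3290 mol

0.329 mol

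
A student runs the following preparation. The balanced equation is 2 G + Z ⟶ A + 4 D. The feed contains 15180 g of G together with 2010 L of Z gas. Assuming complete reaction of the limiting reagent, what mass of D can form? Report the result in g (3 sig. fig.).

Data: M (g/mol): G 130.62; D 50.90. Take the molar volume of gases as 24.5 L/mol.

n(G) = 15180 / 130.62 = 116.2 mol
n(Z) = 2010 / 24.5 = 82.04 mol
n/ν for G = 116.2/2 = 58.10
n/ν for Z = 82.04/1 = 82.04
Smallest n/ν is G → limiting reagent.
n(D) = (4/2) × 116.2 = 232.4 mol
mass = 232.4 × 50.90 = 11830 g

11800 g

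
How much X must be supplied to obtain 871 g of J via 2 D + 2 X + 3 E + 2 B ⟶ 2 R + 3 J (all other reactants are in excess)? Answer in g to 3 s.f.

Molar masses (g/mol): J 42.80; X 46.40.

n(J) = 871 / 42.80 = 20.35 mol
n(X) = (2/3) × 20.35 = 13.57 mol
mass = 13.57 × 46.40 = 629.6 g

630 g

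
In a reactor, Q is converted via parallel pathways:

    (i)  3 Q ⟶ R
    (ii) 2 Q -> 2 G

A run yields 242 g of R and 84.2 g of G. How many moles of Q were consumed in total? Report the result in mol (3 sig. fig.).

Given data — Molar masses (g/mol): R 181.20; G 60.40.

5.40 mol

n(R) = 242 / 181.20 = 1.336 mol
n(G) = 84.2 / 60.40 = 1.394 mol
n(Q) via (i) = (3/1)×1.336 = 4.008 mol
n(Q) via (ii) = (2/2)×1.394 = 1.394 mol
total n(Q) = 4.008 + 1.394 = 5.402 mol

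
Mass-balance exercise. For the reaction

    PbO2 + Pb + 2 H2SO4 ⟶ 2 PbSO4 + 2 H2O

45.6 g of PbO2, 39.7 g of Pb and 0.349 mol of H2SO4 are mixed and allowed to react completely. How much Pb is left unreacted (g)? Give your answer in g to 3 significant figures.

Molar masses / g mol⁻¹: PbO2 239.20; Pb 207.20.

n(PbO2) = 45.60 / 239.20 = 0.1906 mol
n(Pb) = 39.70 / 207.20 = 0.1916 mol
n(H2SO4) = 0.3490 mol
n/ν → PbO2: 0.1906, Pb: 0.1916, H2SO4: 0.1745; H2SO4 is limiting.
Pb consumed = (1/2) × 0.3490 = 0.1745 mol
Pb remaining = 0.1916 − 0.1745 = 0.01710 mol
mass = 0.01710 × 207.20 = 3.543 g

3.54 g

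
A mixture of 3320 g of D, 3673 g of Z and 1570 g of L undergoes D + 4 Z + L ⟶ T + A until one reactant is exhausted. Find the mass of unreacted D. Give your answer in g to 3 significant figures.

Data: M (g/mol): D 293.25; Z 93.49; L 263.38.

n(D) = 3320 / 293.25 = 11.32 mol
n(Z) = 3673 / 93.49 = 39.29 mol
n(L) = 1570 / 263.38 = 5.961 mol
n/ν → D: 11.32, Z: 9.823, L: 5.961; L is limiting.
D consumed = (1/1) × 5.961 = 5.961 mol
D remaining = 11.32 − 5.961 = 5.359 mol
mass = 5.359 × 293.25 = 1572 g

1570 g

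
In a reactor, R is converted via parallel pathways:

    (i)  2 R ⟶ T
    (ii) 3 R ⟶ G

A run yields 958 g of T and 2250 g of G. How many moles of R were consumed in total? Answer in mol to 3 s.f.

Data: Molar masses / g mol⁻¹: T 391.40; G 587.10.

n(T) = 958 / 391.40 = 2.448 mol
n(G) = 2250 / 587.10 = 3.832 mol
n(R) via (i) = (2/1)×2.448 = 4.896 mol
n(R) via (ii) = (3/1)×3.832 = 11.50 mol
total n(R) = 4.896 + 11.50 = 16.40 mol

16.4 mol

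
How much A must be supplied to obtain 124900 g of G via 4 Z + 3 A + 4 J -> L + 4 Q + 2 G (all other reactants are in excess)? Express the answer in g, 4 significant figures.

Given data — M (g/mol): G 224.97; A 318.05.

264900 g

n(G) = 124900 / 224.97 = 555.2 mol
n(A) = (3/2) × 555.2 = 832.8 mol
mass = 832.8 × 318.05 = 264900 g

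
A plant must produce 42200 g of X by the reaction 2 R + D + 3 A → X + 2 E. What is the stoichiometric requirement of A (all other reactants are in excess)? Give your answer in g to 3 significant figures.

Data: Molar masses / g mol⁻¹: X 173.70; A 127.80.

93100 g

n(X) = 42200 / 173.70 = 242.9 mol
n(A) = (3/1) × 242.9 = 728.7 mol
mass = 728.7 × 127.80 = 93130 g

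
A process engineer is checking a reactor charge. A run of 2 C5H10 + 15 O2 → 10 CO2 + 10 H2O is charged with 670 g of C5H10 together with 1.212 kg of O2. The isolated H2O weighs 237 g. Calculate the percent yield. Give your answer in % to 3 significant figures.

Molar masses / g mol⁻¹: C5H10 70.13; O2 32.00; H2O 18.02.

52.1 %

n(C5H10) = 670.0 / 70.13 = 9.554 mol
n(O2) = 1.212×1000 / 32.00 = 37.88 mol
n/ν → C5H10: 4.777, O2: 2.525; O2 is limiting.
theoretical n(H2O) = (10/15) × 37.88 = 25.25 mol → 455.0 g
% yield = 237 / 455.0 × 100 = 52.09 %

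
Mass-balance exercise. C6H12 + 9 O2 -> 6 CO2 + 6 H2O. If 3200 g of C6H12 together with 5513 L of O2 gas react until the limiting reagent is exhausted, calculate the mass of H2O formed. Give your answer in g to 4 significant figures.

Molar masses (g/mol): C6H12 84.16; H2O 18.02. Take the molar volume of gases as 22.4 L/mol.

2957 g

n(C6H12) = 3200 / 84.16 = 38.02 mol
n(O2) = 5513 / 22.4 = 246.1 mol
n/ν for C6H12 = 38.02/1 = 38.02
n/ν for O2 = 246.1/9 = 27.34
Smallest n/ν is O2 → limiting reagent.
n(H2O) = (6/9) × 246.1 = 164.1 mol
mass = 164.1 × 18.02 = 2957 g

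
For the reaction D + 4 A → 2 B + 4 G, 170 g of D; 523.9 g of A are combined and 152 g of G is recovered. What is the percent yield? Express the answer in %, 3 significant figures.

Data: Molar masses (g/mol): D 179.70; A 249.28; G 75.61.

95.7 %

n(D) = 170.0 / 179.70 = 0.9460 mol
n(A) = 523.9 / 249.28 = 2.102 mol
n/ν for D = 0.9460/1 = 0.9460
n/ν for A = 2.102/4 = 0.5255
Smallest n/ν is A → limiting reagent.
theoretical n(G) = (4/4) × 2.102 = 2.102 mol → 158.9 g
% yield = 152 / 158.9 × 100 = 95.66 %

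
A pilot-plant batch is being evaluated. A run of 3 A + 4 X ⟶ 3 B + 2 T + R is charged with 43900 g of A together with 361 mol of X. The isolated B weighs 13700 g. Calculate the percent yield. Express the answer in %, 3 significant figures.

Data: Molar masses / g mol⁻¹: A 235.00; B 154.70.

47.4 %

n(A) = 43900 / 235.00 = 186.8 mol
n(X) = 361.0 mol
n/ν → A: 62.27, X: 90.25; A is limiting.
theoretical n(B) = (3/3) × 186.8 = 186.8 mol → 28900 g
% yield = 13700 / 28900 × 100 = 47.40 %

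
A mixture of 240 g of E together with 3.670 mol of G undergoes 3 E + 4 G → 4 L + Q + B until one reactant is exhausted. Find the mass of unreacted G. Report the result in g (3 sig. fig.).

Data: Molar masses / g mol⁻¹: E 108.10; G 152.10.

n(E) = 240.0 / 108.10 = 2.220 mol
n(G) = 3.670 mol
n/ν for E = 2.220/3 = 0.7400
n/ν for G = 3.670/4 = 0.9175
Smallest n/ν is E → limiting reagent.
G consumed = (4/3) × 2.220 = 2.960 mol
G remaining = 3.670 − 2.960 = 0.7100 mol
mass = 0.7100 × 152.10 = 108.0 g

108 g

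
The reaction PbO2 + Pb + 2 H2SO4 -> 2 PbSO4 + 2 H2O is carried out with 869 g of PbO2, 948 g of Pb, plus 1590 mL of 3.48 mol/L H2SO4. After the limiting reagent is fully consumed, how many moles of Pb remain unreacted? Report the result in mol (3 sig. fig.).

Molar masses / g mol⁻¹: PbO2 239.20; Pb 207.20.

n(PbO2) = 869.0 / 239.20 = 3.633 mol
n(Pb) = 948.0 / 207.20 = 4.575 mol
n(H2SO4) = 3.48 × 1590/1000 = 5.533 mol
n/ν for PbO2 = 3.633/1 = 3.633
n/ν for Pb = 4.575/1 = 4.575
n/ν for H2SO4 = 5.533/2 = 2.767
Smallest n/ν is H2SO4 → limiting reagent.
Pb consumed = (1/2) × 5.533 = 2.767 mol
Pb remaining = 4.575 − 2.767 = 1.808 mol

1.81 mol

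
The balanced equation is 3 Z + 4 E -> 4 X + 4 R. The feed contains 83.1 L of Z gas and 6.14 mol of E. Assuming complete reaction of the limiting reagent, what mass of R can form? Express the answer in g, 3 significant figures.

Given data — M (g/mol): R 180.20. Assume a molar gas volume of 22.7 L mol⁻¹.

n(Z) = 83.10 / 22.7 = 3.661 mol
n(E) = 6.140 mol
n/ν for Z = 3.661/3 = 1.220
n/ν for E = 6.140/4 = 1.535
Smallest n/ν is Z → limiting reagent.
n(R) = (4/3) × 3.661 = 4.881 mol
mass = 4.881 × 180.20 = 879.6 g

880 g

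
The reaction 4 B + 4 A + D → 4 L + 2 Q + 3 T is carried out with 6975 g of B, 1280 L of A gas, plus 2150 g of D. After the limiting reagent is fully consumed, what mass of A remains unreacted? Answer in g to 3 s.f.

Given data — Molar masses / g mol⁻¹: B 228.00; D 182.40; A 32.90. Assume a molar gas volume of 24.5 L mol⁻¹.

712 g

n(B) = 6975 / 228.00 = 30.59 mol
n(A) = 1280 / 24.5 = 52.24 mol
n(D) = 2150 / 182.40 = 11.79 mol
n/ν → B: 7.648, A: 13.06, D: 11.79; B is limiting.
A consumed = (4/4) × 30.59 = 30.59 mol
A remaining = 52.24 − 30.59 = 21.65 mol
mass = 21.65 × 32.90 = 712.3 g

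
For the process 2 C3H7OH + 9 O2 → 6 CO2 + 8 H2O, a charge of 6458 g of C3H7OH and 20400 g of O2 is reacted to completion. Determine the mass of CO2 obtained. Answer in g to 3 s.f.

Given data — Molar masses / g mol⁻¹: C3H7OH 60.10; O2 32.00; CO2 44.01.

14200 g

n(C3H7OH) = 6458 / 60.10 = 107.5 mol
n(O2) = 20400 / 32.00 = 637.5 mol
n/ν → C3H7OH: 53.75, O2: 70.83; C3H7OH is limiting.
n(CO2) = (6/2) × 107.5 = 322.5 mol
mass = 322.5 × 44.01 = 14190 g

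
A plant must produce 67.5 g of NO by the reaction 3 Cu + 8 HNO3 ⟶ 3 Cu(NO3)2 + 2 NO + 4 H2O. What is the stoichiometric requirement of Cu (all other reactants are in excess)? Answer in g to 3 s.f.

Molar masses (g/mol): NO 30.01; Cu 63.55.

n(NO) = 67.5 / 30.01 = 2.249 mol
n(Cu) = (3/2) × 2.249 = 3.374 mol
mass = 3.374 × 63.55 = 214.4 g

214 g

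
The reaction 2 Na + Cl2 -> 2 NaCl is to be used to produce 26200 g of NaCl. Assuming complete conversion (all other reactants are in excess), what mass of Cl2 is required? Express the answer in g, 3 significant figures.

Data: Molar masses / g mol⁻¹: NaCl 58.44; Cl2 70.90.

15900 g

n(NaCl) = 26200 / 58.44 = 448.3 mol
n(Cl2) = (1/2) × 448.3 = 224.2 mol
mass = 224.2 × 70.90 = 15900 g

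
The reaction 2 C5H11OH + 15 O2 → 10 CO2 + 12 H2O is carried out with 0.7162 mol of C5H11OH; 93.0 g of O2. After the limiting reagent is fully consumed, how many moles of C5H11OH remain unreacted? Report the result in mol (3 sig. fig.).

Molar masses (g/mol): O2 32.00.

n(C5H11OH) = 0.7162 mol
n(O2) = 93.00 / 32.00 = 2.906 mol
n/ν for C5H11OH = 0.7162/2 = 0.3581
n/ν for O2 = 2.906/15 = 0.1937
Smallest n/ν is O2 → limiting reagent.
C5H11OH consumed = (2/15) × 2.906 = 0.3875 mol
C5H11OH remaining = 0.7162 − 0.3875 = 0.3287 mol

0.329 mol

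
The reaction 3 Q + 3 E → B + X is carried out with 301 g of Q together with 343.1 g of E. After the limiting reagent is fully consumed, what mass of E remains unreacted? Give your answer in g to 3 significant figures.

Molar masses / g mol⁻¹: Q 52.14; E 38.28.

122 g

n(Q) = 301.0 / 52.14 = 5.773 mol
n(E) = 343.1 / 38.28 = 8.963 mol
n/ν for Q = 5.773/3 = 1.924
n/ν for E = 8.963/3 = 2.988
Smallest n/ν is Q → limiting reagent.
E consumed = (3/3) × 5.773 = 5.773 mol
E remaining = 8.963 − 5.773 = 3.190 mol
mass = 3.190 × 38.28 = 122.1 g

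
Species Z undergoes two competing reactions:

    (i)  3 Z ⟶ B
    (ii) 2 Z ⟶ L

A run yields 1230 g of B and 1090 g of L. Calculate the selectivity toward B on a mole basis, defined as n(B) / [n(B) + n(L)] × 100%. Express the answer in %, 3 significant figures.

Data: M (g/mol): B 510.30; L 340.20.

42.9 %

n(B) = 1230 / 510.30 = 2.410 mol
n(L) = 1090 / 340.20 = 3.204 mol
selectivity = 2.410/(2.410+3.204) × 100 = 42.93 %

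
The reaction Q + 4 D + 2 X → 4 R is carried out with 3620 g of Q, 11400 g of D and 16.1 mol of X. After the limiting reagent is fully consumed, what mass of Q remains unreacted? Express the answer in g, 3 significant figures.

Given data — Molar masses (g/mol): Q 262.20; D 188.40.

n(Q) = 3620 / 262.20 = 13.81 mol
n(D) = 11400 / 188.40 = 60.51 mol
n(X) = 16.10 mol
n/ν for Q = 13.81/1 = 13.81
n/ν for D = 60.51/4 = 15.13
n/ν for X = 16.10/2 = 8.050
Smallest n/ν is X → limiting reagent.
Q consumed = (1/2) × 16.10 = 8.050 mol
Q remaining = 13.81 − 8.050 = 5.760 mol
mass = 5.760 × 262.20 = 1510 g

1510 g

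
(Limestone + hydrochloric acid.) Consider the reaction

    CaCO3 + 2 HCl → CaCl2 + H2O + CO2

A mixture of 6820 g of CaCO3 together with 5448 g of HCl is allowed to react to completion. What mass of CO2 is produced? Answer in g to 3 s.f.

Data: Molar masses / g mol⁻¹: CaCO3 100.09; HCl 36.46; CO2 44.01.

n(CaCO3) = 6820 / 100.09 = 68.14 mol
n(HCl) = 5448 / 36.46 = 149.4 mol
n/ν for CaCO3 = 68.14/1 = 68.14
n/ν for HCl = 149.4/2 = 74.70
Smallest n/ν is CaCO3 → limiting reagent.
n(CO2) = (1/1) × 68.14 = 68.14 mol
mass = 68.14 × 44.01 = 2999 g

3000 g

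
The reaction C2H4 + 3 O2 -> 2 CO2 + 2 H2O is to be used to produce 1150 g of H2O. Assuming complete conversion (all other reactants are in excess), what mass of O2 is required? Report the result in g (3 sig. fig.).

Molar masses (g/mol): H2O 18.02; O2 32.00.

3060 g

n(H2O) = 1150 / 18.02 = 63.82 mol
n(O2) = (3/2) × 63.82 = 95.73 mol
mass = 95.73 × 32.00 = 3063 g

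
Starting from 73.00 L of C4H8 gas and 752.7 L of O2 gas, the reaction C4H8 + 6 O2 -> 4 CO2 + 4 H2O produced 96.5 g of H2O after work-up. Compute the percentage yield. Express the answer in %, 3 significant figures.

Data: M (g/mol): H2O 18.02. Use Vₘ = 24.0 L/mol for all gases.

n(C4H8) = 73.00 / 24.0 = 3.042 mol
n(O2) = 752.7 / 24.0 = 31.36 mol
n/ν for C4H8 = 3.042/1 = 3.042
n/ν for O2 = 31.36/6 = 5.227
Smallest n/ν is C4H8 → limiting reagent.
theoretical n(H2O) = (4/1) × 3.042 = 12.17 mol → 219.3 g
% yield = 96.5 / 219.3 × 100 = 44.00 %

44.0 %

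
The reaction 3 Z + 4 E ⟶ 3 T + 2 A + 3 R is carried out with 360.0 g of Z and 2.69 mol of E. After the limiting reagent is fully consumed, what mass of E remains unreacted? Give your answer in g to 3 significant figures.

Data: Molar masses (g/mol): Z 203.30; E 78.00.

n(Z) = 360.0 / 203.30 = 1.771 mol
n(E) = 2.690 mol
n/ν → Z: 0.5903, E: 0.6725; Z is limiting.
E consumed = (4/3) × 1.771 = 2.361 mol
E remaining = 2.690 − 2.361 = 0.3290 mol
mass = 0.3290 × 78.00 = 25.66 g

25.7 g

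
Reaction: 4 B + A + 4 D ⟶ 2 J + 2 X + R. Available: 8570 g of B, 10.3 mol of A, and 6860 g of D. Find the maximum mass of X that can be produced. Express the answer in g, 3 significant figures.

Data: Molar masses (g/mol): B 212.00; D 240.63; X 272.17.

3880 g

n(B) = 8570 / 212.00 = 40.42 mol
n(A) = 10.30 mol
n(D) = 6860 / 240.63 = 28.51 mol
n/ν → B: 10.11, A: 10.30, D: 7.128; D is limiting.
n(X) = (2/4) × 28.51 = 14.26 mol
mass = 14.26 × 272.17 = 3881 g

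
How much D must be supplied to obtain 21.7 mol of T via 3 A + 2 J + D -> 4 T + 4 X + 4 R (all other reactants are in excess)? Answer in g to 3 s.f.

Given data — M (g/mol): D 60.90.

330 g

n(T) = 21.70 mol
n(D) = (1/4) × 21.70 = 5.425 mol
mass = 5.425 × 60.90 = 330.4 g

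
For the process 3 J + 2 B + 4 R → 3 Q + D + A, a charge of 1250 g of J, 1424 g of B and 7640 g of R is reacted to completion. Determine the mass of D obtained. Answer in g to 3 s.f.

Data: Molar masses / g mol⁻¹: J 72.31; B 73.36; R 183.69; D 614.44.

n(J) = 1250 / 72.31 = 17.29 mol
n(B) = 1424 / 73.36 = 19.41 mol
n(R) = 7640 / 183.69 = 41.59 mol
n/ν for J = 17.29/3 = 5.763
n/ν for B = 19.41/2 = 9.705
n/ν for R = 41.59/4 = 10.40
Smallest n/ν is J → limiting reagent.
n(D) = (1/3) × 17.29 = 5.763 mol
mass = 5.763 × 614.44 = 3541 g

3540 g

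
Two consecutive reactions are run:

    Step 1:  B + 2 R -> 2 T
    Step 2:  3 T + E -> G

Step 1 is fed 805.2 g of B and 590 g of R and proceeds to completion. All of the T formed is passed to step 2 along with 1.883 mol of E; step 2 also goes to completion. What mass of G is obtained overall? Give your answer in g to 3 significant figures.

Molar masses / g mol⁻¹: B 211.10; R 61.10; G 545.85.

1030 g

Step 1:
n(B) = 805.2 / 211.10 = 3.814 mol
n(R) = 590.0 / 61.10 = 9.656 mol
n/ν → B: 3.814, R: 4.828; B is limiting.
n(T) produced = (2/1) × 3.814 = 7.628 mol
Step 2:
n(T) available = 7.628 mol
n(E) = 1.883 mol
n/ν → T: 2.543, E: 1.883; E is limiting.
n(G) = (1/1) × 1.883 = 1.883 mol
mass = 1.883 × 545.85 = 1028 g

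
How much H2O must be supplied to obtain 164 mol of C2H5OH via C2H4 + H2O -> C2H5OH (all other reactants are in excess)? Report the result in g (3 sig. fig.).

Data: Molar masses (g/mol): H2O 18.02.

n(C2H5OH) = 164.0 mol
n(H2O) = (1/1) × 164.0 = 164.0 mol
mass = 164.0 × 18.02 = 2955 g

2960 g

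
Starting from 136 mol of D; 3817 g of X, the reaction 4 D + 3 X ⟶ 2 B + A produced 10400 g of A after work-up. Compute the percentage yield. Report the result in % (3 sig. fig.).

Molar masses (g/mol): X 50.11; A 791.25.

51.8 %

n(D) = 136.0 mol
n(X) = 3817 / 50.11 = 76.17 mol
n/ν for D = 136.0/4 = 34.00
n/ν for X = 76.17/3 = 25.39
Smallest n/ν is X → limiting reagent.
theoretical n(A) = (1/3) × 76.17 = 25.39 mol → 20090 g
% yield = 10400 / 20090 × 100 = 51.77 %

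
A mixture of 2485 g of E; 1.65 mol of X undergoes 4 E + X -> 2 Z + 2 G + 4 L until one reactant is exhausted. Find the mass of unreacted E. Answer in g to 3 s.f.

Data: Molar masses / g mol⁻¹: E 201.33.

1160 g

n(E) = 2485 / 201.33 = 12.34 mol
n(X) = 1.650 mol
n/ν for E = 12.34/4 = 3.085
n/ν for X = 1.650/1 = 1.650
Smallest n/ν is X → limiting reagent.
E consumed = (4/1) × 1.650 = 6.600 mol
E remaining = 12.34 − 6.600 = 5.740 mol
mass = 5.740 × 201.33 = 1156 g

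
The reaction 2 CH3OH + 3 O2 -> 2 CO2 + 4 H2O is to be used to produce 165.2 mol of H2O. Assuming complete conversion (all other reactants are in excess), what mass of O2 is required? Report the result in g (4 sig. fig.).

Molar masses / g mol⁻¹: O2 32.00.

3965 g

n(H2O) = 165.2 mol
n(O2) = (3/4) × 165.2 = 123.9 mol
mass = 123.9 × 32.00 = 3965 g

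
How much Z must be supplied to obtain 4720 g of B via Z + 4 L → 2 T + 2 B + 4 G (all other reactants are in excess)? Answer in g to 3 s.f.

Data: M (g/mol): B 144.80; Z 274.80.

n(B) = 4720 / 144.80 = 32.60 mol
n(Z) = (1/2) × 32.60 = 16.30 mol
mass = 16.30 × 274.80 = 4479 g

4480 g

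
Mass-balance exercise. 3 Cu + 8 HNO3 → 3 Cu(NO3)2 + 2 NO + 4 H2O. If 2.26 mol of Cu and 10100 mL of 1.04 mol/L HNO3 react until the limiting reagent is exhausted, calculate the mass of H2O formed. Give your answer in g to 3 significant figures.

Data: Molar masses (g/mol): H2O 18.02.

54.3 g

n(Cu) = 2.260 mol
n(HNO3) = 1.04 × 10100/1000 = 10.50 mol
n/ν for Cu = 2.260/3 = 0.7533
n/ν for HNO3 = 10.50/8 = 1.313
Smallest n/ν is Cu → limiting reagent.
n(H2O) = (4/3) × 2.260 = 3.013 mol
mass = 3.013 × 18.02 = 54.29 g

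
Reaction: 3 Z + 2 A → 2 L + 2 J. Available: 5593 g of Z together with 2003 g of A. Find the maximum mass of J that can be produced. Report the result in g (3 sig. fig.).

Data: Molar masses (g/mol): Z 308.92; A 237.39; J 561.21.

n(Z) = 5593 / 308.92 = 18.11 mol
n(A) = 2003 / 237.39 = 8.438 mol
n/ν for Z = 18.11/3 = 6.037
n/ν for A = 8.438/2 = 4.219
Smallest n/ν is A → limiting reagent.
n(J) = (2/2) × 8.438 = 8.438 mol
mass = 8.438 × 561.21 = 4735 g

4740 g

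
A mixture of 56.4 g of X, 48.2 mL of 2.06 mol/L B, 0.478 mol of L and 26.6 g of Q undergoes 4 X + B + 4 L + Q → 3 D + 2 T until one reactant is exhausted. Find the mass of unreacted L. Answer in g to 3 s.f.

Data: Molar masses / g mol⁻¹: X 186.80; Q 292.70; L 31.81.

5.60 g

n(X) = 56.40 / 186.80 = 0.3019 mol
n(B) = 2.06 × 48.20/1000 = 0.09929 mol
n(L) = 0.4780 mol
n(Q) = 26.60 / 292.70 = 0.09088 mol
n/ν for X = 0.3019/4 = 0.07548
n/ν for B = 0.09929/1 = 0.09929
n/ν for L = 0.4780/4 = 0.1195
n/ν for Q = 0.09088/1 = 0.09088
Smallest n/ν is X → limiting reagent.
L consumed = (4/4) × 0.3019 = 0.3019 mol
L remaining = 0.4780 − 0.3019 = 0.1761 mol
mass = 0.1761 × 31.81 = 5.602 g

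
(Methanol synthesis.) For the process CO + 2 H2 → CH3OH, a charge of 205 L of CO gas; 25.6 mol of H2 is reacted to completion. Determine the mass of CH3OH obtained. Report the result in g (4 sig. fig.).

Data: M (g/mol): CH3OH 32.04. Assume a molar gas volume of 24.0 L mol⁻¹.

n(CO) = 205.0 / 24.0 = 8.542 mol
n(H2) = 25.60 mol
n/ν for CO = 8.542/1 = 8.542
n/ν for H2 = 25.60/2 = 12.80
Smallest n/ν is CO → limiting reagent.
n(CH3OH) = (1/1) × 8.542 = 8.542 mol
mass = 8.542 × 32.04 = 273.7 g

273.7 g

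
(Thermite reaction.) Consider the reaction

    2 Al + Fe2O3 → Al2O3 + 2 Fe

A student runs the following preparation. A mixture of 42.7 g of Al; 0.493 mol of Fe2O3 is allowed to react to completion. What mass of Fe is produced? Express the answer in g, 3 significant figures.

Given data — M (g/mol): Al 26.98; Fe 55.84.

55.1 g

n(Al) = 42.70 / 26.98 = 1.583 mol
n(Fe2O3) = 0.4930 mol
n/ν for Al = 1.583/2 = 0.7915
n/ν for Fe2O3 = 0.4930/1 = 0.4930
Smallest n/ν is Fe2O3 → limiting reagent.
n(Fe) = (2/1) × 0.4930 = 0.9860 mol
mass = 0.9860 × 55.84 = 55.06 g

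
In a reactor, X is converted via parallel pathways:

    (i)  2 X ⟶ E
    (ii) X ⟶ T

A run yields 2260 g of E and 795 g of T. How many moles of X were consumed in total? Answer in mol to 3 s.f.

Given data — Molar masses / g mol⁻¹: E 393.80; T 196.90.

n(E) = 2260 / 393.80 = 5.739 mol
n(T) = 795 / 196.90 = 4.038 mol
n(X) via (i) = (2/1)×5.739 = 11.48 mol
n(X) via (ii) = (1/1)×4.038 = 4.038 mol
total n(X) = 11.48 + 4.038 = 15.52 mol

15.5 mol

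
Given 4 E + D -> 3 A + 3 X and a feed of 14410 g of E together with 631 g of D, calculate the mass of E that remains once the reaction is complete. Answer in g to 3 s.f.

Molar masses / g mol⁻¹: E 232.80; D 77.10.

6790 g

n(E) = 14410 / 232.80 = 61.90 mol
n(D) = 631.0 / 77.10 = 8.184 mol
n/ν → E: 15.48, D: 8.184; D is limiting.
E consumed = (4/1) × 8.184 = 32.74 mol
E remaining = 61.90 − 32.74 = 29.16 mol
mass = 29.16 × 232.80 = 6788 g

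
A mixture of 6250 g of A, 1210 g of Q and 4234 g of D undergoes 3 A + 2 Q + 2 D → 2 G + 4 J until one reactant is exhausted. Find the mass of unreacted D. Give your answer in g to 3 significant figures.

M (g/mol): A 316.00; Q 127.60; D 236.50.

1990 g

n(A) = 6250 / 316.00 = 19.78 mol
n(Q) = 1210 / 127.60 = 9.483 mol
n(D) = 4234 / 236.50 = 17.90 mol
n/ν → A: 6.593, Q: 4.742, D: 8.950; Q is limiting.
D consumed = (2/2) × 9.483 = 9.483 mol
D remaining = 17.90 − 9.483 = 8.417 mol
mass = 8.417 × 236.50 = 1991 g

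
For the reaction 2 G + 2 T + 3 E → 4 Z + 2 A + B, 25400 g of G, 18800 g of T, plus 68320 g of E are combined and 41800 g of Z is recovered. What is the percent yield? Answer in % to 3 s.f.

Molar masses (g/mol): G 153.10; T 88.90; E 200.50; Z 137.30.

n(G) = 25400 / 153.10 = 165.9 mol
n(T) = 18800 / 88.90 = 211.5 mol
n(E) = 68320 / 200.50 = 340.7 mol
n/ν → G: 82.95, T: 105.8, E: 113.6; G is limiting.
theoretical n(Z) = (4/2) × 165.9 = 331.8 mol → 45560 g
% yield = 41800 / 45560 × 100 = 91.75 %

91.8 %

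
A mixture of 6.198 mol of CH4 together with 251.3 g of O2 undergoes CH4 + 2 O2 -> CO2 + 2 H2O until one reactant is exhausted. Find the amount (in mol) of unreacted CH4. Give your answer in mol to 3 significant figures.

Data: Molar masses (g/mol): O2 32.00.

2.27 mol

n(CH4) = 6.198 mol
n(O2) = 251.3 / 32.00 = 7.853 mol
n/ν → CH4: 6.198, O2: 3.927; O2 is limiting.
CH4 consumed = (1/2) × 7.853 = 3.927 mol
CH4 remaining = 6.198 − 3.927 = 2.271 mol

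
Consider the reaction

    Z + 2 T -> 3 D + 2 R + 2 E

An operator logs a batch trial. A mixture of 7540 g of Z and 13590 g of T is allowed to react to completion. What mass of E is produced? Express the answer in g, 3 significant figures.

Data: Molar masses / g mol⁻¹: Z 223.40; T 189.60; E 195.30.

n(Z) = 7540 / 223.40 = 33.75 mol
n(T) = 13590 / 189.60 = 71.68 mol
n/ν for Z = 33.75/1 = 33.75
n/ν for T = 71.68/2 = 35.84
Smallest n/ν is Z → limiting reagent.
n(E) = (2/1) × 33.75 = 67.50 mol
mass = 67.50 × 195.30 = 13180 g

13200 g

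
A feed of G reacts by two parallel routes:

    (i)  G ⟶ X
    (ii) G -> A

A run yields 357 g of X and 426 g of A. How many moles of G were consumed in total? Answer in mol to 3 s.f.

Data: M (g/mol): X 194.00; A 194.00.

4.04 mol

n(X) = 357 / 194.00 = 1.840 mol
n(A) = 426 / 194.00 = 2.196 mol
n(G) via (i) = (1/1)×1.840 = 1.840 mol
n(G) via (ii) = (1/1)×2.196 = 2.196 mol
total n(G) = 1.840 + 2.196 = 4.036 mol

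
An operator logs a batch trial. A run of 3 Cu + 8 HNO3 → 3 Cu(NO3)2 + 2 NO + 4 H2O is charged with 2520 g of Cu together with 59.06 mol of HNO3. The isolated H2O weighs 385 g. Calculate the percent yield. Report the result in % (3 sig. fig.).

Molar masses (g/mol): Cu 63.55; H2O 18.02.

n(Cu) = 2520 / 63.55 = 39.65 mol
n(HNO3) = 59.06 mol
n/ν for Cu = 39.65/3 = 13.22
n/ν for HNO3 = 59.06/8 = 7.383
Smallest n/ν is HNO3 → limiting reagent.
theoretical n(H2O) = (4/8) × 59.06 = 29.53 mol → 532.1 g
% yield = 385 / 532.1 × 100 = 72.35 %

72.4 %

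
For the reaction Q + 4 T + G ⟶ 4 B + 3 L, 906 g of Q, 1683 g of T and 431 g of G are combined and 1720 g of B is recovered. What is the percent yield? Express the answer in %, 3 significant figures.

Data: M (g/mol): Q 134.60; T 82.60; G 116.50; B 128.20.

90.7 %

n(Q) = 906.0 / 134.60 = 6.731 mol
n(T) = 1683 / 82.60 = 20.38 mol
n(G) = 431.0 / 116.50 = 3.700 mol
n/ν for Q = 6.731/1 = 6.731
n/ν for T = 20.38/4 = 5.095
n/ν for G = 3.700/1 = 3.700
Smallest n/ν is G → limiting reagent.
theoretical n(B) = (4/1) × 3.700 = 14.80 mol → 1897 g
% yield = 1720 / 1897 × 100 = 90.67 %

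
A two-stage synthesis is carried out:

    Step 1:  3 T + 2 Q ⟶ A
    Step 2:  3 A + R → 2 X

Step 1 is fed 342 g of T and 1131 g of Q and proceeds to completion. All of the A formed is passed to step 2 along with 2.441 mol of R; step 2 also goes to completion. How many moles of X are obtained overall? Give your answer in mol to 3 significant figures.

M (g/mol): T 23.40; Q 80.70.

Step 1:
n(T) = 342.0 / 23.40 = 14.62 mol
n(Q) = 1131 / 80.70 = 14.01 mol
n/ν for T = 14.62/3 = 4.873
n/ν for Q = 14.01/2 = 7.005
Smallest n/ν is T → limiting reagent.
n(A) produced = (1/3) × 14.62 = 4.873 mol
Step 2:
n(A) available = 4.873 mol
n(R) = 2.441 mol
n/ν for A = 4.873/3 = 1.624
n/ν for R = 2.441/1 = 2.441
Smallest n/ν is A → limiting reagent.
n(X) = (2/3) × 4.873 = 3.249 mol

3.25 mol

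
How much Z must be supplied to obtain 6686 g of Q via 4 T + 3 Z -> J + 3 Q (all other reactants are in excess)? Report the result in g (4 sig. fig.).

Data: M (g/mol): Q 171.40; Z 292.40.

11410 g

n(Q) = 6686 / 171.40 = 39.01 mol
n(Z) = (3/3) × 39.01 = 39.01 mol
mass = 39.01 × 292.40 = 11410 g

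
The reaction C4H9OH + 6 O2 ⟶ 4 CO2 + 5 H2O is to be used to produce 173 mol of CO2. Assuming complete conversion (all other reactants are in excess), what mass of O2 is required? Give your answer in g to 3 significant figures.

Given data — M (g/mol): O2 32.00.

8300 g

n(CO2) = 173.0 mol
n(O2) = (6/4) × 173.0 = 259.5 mol
mass = 259.5 × 32.00 = 8304 g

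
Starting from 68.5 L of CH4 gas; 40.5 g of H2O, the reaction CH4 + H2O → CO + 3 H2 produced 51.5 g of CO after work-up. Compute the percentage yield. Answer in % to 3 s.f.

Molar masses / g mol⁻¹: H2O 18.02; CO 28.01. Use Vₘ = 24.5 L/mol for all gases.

81.8 %

n(CH4) = 68.50 / 24.5 = 2.796 mol
n(H2O) = 40.50 / 18.02 = 2.248 mol
n/ν → CH4: 2.796, H2O: 2.248; H2O is limiting.
theoretical n(CO) = (1/1) × 2.248 = 2.248 mol → 62.97 g
% yield = 51.5 / 62.97 × 100 = 81.78 %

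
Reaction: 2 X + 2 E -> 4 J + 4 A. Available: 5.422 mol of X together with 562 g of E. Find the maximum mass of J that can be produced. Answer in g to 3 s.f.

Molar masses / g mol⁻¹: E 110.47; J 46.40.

n(X) = 5.422 mol
n(E) = 562.0 / 110.47 = 5.087 mol
n/ν for X = 5.422/2 = 2.711
n/ν for E = 5.087/2 = 2.544
Smallest n/ν is E → limiting reagent.
n(J) = (4/2) × 5.087 = 10.17 mol
mass = 10.17 × 46.40 = 471.9 g

472 g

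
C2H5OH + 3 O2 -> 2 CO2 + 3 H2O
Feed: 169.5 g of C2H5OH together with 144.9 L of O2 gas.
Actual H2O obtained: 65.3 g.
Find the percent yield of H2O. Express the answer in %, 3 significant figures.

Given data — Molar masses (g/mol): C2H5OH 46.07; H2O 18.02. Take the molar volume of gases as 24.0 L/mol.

n(C2H5OH) = 169.5 / 46.07 = 3.679 mol
n(O2) = 144.9 / 24.0 = 6.038 mol
n/ν for C2H5OH = 3.679/1 = 3.679
n/ν for O2 = 6.038/3 = 2.013
Smallest n/ν is O2 → limiting reagent.
theoretical n(H2O) = (3/3) × 6.038 = 6.038 mol → 108.8 g
% yield = 65.3 / 108.8 × 100 = 60.02 %

60.0 %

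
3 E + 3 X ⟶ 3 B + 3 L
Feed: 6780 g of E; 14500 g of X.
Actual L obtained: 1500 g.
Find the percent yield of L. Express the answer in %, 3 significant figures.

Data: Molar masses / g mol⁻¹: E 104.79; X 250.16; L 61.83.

n(E) = 6780 / 104.79 = 64.70 mol
n(X) = 14500 / 250.16 = 57.96 mol
n/ν for E = 64.70/3 = 21.57
n/ν for X = 57.96/3 = 19.32
Smallest n/ν is X → limiting reagent.
theoretical n(L) = (3/3) × 57.96 = 57.96 mol → 3584 g
% yield = 1500 / 3584 × 100 = 41.85 %

41.9 %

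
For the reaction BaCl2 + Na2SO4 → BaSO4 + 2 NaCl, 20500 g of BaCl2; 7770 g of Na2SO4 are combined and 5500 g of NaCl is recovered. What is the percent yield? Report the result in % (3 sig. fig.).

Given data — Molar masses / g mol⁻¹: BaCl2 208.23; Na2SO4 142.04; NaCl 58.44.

86.0 %

n(BaCl2) = 20500 / 208.23 = 98.45 mol
n(Na2SO4) = 7770 / 142.04 = 54.70 mol
n/ν for BaCl2 = 98.45/1 = 98.45
n/ν for Na2SO4 = 54.70/1 = 54.70
Smallest n/ν is Na2SO4 → limiting reagent.
theoretical n(NaCl) = (2/1) × 54.70 = 109.4 mol → 6393 g
% yield = 5500 / 6393 × 100 = 86.03 %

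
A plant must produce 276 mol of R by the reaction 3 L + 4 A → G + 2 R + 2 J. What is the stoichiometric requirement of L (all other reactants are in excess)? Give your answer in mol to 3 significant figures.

414 mol

n(R) = 276.0 mol
n(L) = (3/2) × 276.0 = 414.0 mol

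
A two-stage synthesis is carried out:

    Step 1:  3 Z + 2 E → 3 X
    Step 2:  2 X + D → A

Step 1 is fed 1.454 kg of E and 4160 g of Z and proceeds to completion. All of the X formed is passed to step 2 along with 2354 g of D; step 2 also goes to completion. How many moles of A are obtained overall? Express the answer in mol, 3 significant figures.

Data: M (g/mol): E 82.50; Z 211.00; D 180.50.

Step 1:
n(E) = 1.454×1000 / 82.50 = 17.62 mol
n(Z) = 4160 / 211.00 = 19.72 mol
n/ν for E = 17.62/2 = 8.810
n/ν for Z = 19.72/3 = 6.573
Smallest n/ν is Z → limiting reagent.
n(X) produced = (3/3) × 19.72 = 19.72 mol
Step 2:
n(X) available = 19.72 mol
n(D) = 2354 / 180.50 = 13.04 mol
n/ν for X = 19.72/2 = 9.860
n/ν for D = 13.04/1 = 13.04
Smallest n/ν is X → limiting reagent.
n(A) = (1/2) × 19.72 = 9.860 mol

9.86 mol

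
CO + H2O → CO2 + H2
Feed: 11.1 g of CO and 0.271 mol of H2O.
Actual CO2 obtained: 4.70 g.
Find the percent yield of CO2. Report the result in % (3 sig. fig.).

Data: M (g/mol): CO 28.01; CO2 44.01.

n(CO) = 11.10 / 28.01 = 0.3963 mol
n(H2O) = 0.2710 mol
n/ν → CO: 0.3963, H2O: 0.2710; H2O is limiting.
theoretical n(CO2) = (1/1) × 0.2710 = 0.2710 mol → 11.93 g
% yield = 4.70 / 11.93 × 100 = 39.40 %

39.4 %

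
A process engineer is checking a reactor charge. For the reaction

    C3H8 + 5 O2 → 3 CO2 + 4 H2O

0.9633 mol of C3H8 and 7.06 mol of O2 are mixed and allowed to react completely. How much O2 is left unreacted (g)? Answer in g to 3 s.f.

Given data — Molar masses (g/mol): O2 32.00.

71.8 g

n(C3H8) = 0.9633 mol
n(O2) = 7.060 mol
n/ν for C3H8 = 0.9633/1 = 0.9633
n/ν for O2 = 7.060/5 = 1.412
Smallest n/ν is C3H8 → limiting reagent.
O2 consumed = (5/1) × 0.9633 = 4.817 mol
O2 remaining = 7.060 − 4.817 = 2.243 mol
mass = 2.243 × 32.00 = 71.78 g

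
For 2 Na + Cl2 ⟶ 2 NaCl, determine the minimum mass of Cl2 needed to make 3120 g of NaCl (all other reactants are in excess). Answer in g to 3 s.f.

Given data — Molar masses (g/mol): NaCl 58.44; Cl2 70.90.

n(NaCl) = 3120 / 58.44 = 53.39 mol
n(Cl2) = (1/2) × 53.39 = 26.70 mol
mass = 26.70 × 70.90 = 1893 g

1890 g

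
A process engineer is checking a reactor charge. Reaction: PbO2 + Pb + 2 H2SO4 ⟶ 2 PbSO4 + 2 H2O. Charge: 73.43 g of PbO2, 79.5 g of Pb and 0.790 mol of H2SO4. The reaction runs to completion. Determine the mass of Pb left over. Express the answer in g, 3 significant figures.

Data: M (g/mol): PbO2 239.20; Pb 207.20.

n(PbO2) = 73.43 / 239.20 = 0.3070 mol
n(Pb) = 79.50 / 207.20 = 0.3837 mol
n(H2SO4) = 0.7900 mol
n/ν → PbO2: 0.3070, Pb: 0.3837, H2SO4: 0.3950; PbO2 is limiting.
Pb consumed = (1/1) × 0.3070 = 0.3070 mol
Pb remaining = 0.3837 − 0.3070 = 0.07670 mol
mass = 0.07670 × 207.20 = 15.89 g

15.9 g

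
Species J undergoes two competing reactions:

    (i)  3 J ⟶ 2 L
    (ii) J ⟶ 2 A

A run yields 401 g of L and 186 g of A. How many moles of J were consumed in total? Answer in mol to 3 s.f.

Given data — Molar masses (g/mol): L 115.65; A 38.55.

n(L) = 401 / 115.65 = 3.467 mol
n(A) = 186 / 38.55 = 4.825 mol
n(J) via (i) = (3/2)×3.467 = 5.201 mol
n(J) via (ii) = (1/2)×4.825 = 2.413 mol
total n(J) = 5.201 + 2.413 = 7.614 mol

7.61 mol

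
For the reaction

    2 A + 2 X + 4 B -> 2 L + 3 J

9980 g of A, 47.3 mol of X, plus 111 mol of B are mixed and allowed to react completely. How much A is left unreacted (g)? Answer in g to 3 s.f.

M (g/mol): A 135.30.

3580 g

n(A) = 9980 / 135.30 = 73.76 mol
n(X) = 47.30 mol
n(B) = 111.0 mol
n/ν for A = 73.76/2 = 36.88
n/ν for X = 47.30/2 = 23.65
n/ν for B = 111.0/4 = 27.75
Smallest n/ν is X → limiting reagent.
A consumed = (2/2) × 47.30 = 47.30 mol
A remaining = 73.76 − 47.30 = 26.46 mol
mass = 26.46 × 135.30 = 3580 g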